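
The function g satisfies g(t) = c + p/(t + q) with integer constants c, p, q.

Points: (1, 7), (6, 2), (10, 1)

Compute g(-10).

-4

(g(t) − c)(t + q) = p for each data point; the three points give a linear system in c and q, then p follows.
Solving: c = -1, q = 2, p = 24, so g(t) = -1 + 24/(t + 2).
Then g(-10) = -1 + 24/(-8) = -4.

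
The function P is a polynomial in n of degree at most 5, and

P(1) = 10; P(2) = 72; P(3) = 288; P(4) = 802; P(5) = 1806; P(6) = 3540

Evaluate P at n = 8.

10398

First differences: 62, 216, 514, 1004, 1734. Second differences: 154, 298, 490, 730. Third differences: 144, 192, 240. Fourth differences: 48, 48.
Level-4 differences are constant, so P has degree 4.
Fitting a degree-4 polynomial gives P(n) = 2n^4 + 4n³ + 3n² - 5n + 6.
Then P(8) = 10398.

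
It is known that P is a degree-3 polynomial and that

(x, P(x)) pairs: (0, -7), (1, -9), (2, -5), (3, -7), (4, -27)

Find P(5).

-77

Write P(x) = ax³ + bx² + cx + d; the 5 given values yield a linear system in the 4 coefficients.
Solving, P(x) = -2x³ + 9x² - 9x - 7.
Then P(5) = -77.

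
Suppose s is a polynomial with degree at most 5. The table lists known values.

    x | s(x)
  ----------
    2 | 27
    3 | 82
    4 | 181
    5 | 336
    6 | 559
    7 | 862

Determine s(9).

1756

First differences: 55, 99, 155, 223, 303. Second differences: 44, 56, 68, 80. Third differences: 12, 12, 12.
Level-3 differences are constant, so s has degree 3.
Fitting a degree-3 polynomial gives s(x) = 2x³ + 4x² - 3x + 1.
Then s(9) = 1756.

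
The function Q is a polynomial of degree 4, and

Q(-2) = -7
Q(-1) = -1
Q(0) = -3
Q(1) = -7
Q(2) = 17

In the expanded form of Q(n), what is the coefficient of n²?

Write Q(n) = an^4 + bn³ + cn² + dn + e; the 5 given values yield a linear system in the 5 coefficients.
Solving, Q(n) = n^4 + 3n³ - 2n² - 6n - 3.
The coefficient of n² is -2.

-2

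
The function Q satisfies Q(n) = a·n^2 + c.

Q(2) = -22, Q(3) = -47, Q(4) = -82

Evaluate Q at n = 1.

-7

From Q(2) = -22 and Q(3) = -47: 4a + c = -22 and 9a + c = -47.
Subtracting: 5a = -25, so a = -5; then c = -22 − (-5)·4 = -2.
So Q(n) = -5n² − 2, and Q(1) = -7.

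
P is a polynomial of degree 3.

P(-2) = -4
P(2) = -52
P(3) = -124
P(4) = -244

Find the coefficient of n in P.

Write P(n) = an³ + bn² + cn + d; the 4 given values yield a linear system in the 4 coefficients.
Solving, P(n) = -2n³ - 6n² - 4n - 4.
The coefficient of n is -4.

-4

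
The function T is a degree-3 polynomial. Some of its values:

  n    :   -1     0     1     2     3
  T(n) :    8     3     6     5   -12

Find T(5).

Write T(n) = an³ + bn² + cn + d; the 5 given values yield a linear system in the 4 coefficients.
Solving, T(n) = -2n³ + 4n² + n + 3.
Then T(5) = -142.

-142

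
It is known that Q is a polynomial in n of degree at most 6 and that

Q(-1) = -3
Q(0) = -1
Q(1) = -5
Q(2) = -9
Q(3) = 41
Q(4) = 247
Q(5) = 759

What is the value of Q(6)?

First differences: 2, -4, -4, 50, 206, 512. Second differences: -6, 0, 54, 156, 306. Third differences: 6, 54, 102, 150. Fourth differences: 48, 48, 48.
Level-4 differences are constant, so Q has degree 4.
Extending the table by one column gives the next first difference 1016, so Q(6) = 759 + 1016 = 1775.

1775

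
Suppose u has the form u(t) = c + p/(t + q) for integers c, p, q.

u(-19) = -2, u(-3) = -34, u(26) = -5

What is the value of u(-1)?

(u(t) − c)(t + q) = p for each data point; the three points give a linear system in c and q, then p follows.
Solving: c = -4, q = 4, p = -30, so u(t) = -4 − 30/(t + 4).
Then u(-1) = -4 − 30/3 = -14.

-14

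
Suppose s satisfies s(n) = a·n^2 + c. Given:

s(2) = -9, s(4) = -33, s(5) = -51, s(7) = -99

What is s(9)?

-163

From s(2) = -9 and s(4) = -33: 4a + c = -9 and 16a + c = -33.
Subtracting: 12a = -24, so a = -2; then c = -9 − (-2)·4 = -1.
So s(n) = -2n² − 1, and s(9) = -163.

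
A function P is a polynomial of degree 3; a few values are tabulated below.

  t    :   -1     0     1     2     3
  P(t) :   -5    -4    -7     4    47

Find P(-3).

-91

First differences: 1, -3, 11, 43. Second differences: -4, 14, 32. Third differences: 18, 18.
Level-3 differences are constant, so P has degree 3.
Fitting a degree-3 polynomial gives P(t) = 3t³ - 2t² - 4t - 4.
Then P(-3) = -91.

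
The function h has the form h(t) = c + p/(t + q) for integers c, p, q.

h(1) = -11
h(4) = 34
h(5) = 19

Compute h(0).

-6

(h(t) − c)(t + q) = p for each data point; the three points give a linear system in c and q, then p follows.
Solving: c = 4, q = -3, p = 30, so h(t) = 4 + 30/(t − 3).
Then h(0) = 4 + 30/(-3) = -6.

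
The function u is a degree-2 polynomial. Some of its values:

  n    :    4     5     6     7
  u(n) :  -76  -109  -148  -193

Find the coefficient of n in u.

-6

Write u(n) = an² + bn + c; the 4 given values yield a linear system in the 3 coefficients.
Solving, u(n) = -3n² - 6n - 4.
The coefficient of n is -6.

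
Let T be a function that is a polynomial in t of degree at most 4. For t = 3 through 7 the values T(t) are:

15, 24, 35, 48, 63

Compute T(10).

120

First differences: 9, 11, 13, 15. Second differences: 2, 2, 2.
Level-2 differences are constant, so T has degree 2.
Fitting a degree-2 polynomial gives T(t) = t² + 2t.
Then T(10) = 120.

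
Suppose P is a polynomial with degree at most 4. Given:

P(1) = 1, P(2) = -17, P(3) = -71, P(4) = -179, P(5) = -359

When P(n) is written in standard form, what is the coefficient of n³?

First differences: -18, -54, -108, -180. Second differences: -36, -54, -72. Third differences: -18, -18.
Level-3 differences are constant, so P has degree 3.
Fitting a degree-3 polynomial gives P(n) = -3n³ + 3n + 1.
The coefficient of n³ is -3.

-3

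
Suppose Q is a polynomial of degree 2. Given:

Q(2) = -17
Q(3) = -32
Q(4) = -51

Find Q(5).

-74

Write Q(m) = am² + bm + c; the 3 given values yield a linear system in the 3 coefficients.
Solving, Q(m) = -2m² - 5m + 1.
Then Q(5) = -74.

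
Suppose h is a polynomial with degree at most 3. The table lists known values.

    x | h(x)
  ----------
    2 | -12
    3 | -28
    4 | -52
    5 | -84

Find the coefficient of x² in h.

-4

First differences: -16, -24, -32. Second differences: -8, -8.
Level-2 differences are constant, so h has degree 2.
Fitting a degree-2 polynomial gives h(x) = -4x² + 4x - 4.
The coefficient of x² is -4.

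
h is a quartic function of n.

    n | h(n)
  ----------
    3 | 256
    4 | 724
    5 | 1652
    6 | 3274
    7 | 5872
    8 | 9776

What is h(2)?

Write h(n) = an^4 + bn³ + cn² + dn + e; the 6 given values yield a linear system in the 5 coefficients.
Solving, h(n) = 2n^4 + 3n³ + 7n - 8.
Then h(2) = 62.

62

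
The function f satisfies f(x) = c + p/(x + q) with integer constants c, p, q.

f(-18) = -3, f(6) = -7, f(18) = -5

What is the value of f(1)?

-22

(f(x) − c)(x + q) = p for each data point; the three points give a linear system in c and q, then p follows.
Solving: c = -4, q = 0, p = -18, so f(x) = -4 − 18/(x + 0).
Then f(1) = -4 − 18/1 = -22.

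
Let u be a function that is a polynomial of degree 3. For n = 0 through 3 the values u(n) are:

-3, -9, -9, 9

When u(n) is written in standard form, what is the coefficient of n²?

Write u(n) = an³ + bn² + cn + d; the 4 given values yield a linear system in the 4 coefficients.
Solving, u(n) = 2n³ - 3n² - 5n - 3.
The coefficient of n² is -3.

-3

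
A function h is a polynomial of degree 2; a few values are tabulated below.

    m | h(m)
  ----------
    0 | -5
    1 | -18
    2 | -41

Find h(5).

-170

Write h(m) = am² + bm + c; the 3 given values yield a linear system in the 3 coefficients.
Solving, h(m) = -5m² - 8m - 5.
Then h(5) = -170.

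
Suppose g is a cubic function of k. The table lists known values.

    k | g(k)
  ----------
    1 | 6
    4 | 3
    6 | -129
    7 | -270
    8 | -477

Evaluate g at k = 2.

Write g(k) = ak³ + bk² + ck + d; the 5 given values yield a linear system in the 4 coefficients.
Solving, g(k) = -2k³ + 9k² - 4k + 3.
Then g(2) = 15.

15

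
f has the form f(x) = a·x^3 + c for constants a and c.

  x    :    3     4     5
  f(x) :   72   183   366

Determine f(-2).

-33

From f(3) = 72 and f(4) = 183: 27a + c = 72 and 64a + c = 183.
Subtracting: 37a = 111, so a = 3; then c = 72 − 3·27 = -9.
So f(x) = 3x³ − 9, and f(-2) = -33.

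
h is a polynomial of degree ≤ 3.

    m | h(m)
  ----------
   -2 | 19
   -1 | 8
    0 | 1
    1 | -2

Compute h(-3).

Write h(m) = am³ + bm² + cm + d; the 4 given values yield a linear system in the 4 coefficients.
Solving, the leading coefficient vanishes, and h(m) = 2m² - 5m + 1.
Then h(-3) = 34.

34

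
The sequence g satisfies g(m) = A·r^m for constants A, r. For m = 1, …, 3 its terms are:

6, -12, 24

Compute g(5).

Consecutive ratio: -12/6 = -2, and 24/(-12) = -2, so r = -2.
Then A·(-2)^1 = 6 gives A = -3, and g(m) = -3·(-2)^m.
g(5) = -3·(-2)^5 = 96.

96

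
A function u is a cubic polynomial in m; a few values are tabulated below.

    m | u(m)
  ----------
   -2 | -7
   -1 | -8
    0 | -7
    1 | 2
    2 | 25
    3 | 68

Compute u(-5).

First differences: -1, 1, 9, 23, 43. Second differences: 2, 8, 14, 20. Third differences: 6, 6, 6.
Level-3 differences are constant, so u has degree 3.
Fitting a degree-3 polynomial gives u(m) = m³ + 4m² + 4m - 7.
Then u(-5) = -52.

-52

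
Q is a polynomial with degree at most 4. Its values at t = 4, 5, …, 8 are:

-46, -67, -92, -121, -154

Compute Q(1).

-7

First differences: -21, -25, -29, -33. Second differences: -4, -4, -4.
Level-2 differences are constant, so Q has degree 2.
Fitting a degree-2 polynomial gives Q(t) = -2t² - 3t - 2.
Then Q(1) = -7.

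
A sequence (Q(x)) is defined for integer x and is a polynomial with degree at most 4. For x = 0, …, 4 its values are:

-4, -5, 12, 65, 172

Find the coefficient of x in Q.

First differences: -1, 17, 53, 107. Second differences: 18, 36, 54. Third differences: 18, 18.
Level-3 differences are constant, so Q has degree 3.
Fitting a degree-3 polynomial gives Q(x) = 3x³ - 4x - 4.
The coefficient of x is -4.

-4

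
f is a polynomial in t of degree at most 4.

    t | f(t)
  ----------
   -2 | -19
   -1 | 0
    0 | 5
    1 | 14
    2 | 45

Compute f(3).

Write f(t) = at^4 + bt³ + ct² + dt + e; the 5 given values yield a linear system in the 5 coefficients.
Solving, the leading coefficient vanishes, and f(t) = 3t³ + 2t² + 4t + 5.
Then f(3) = 116.

116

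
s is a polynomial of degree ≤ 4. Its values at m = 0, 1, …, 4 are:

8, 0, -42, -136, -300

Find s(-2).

-6

First differences: -8, -42, -94, -164. Second differences: -34, -52, -70. Third differences: -18, -18.
Level-3 differences are constant, so s has degree 3.
Fitting a degree-3 polynomial gives s(m) = -3m³ - 8m² + 3m + 8.
Then s(-2) = -6.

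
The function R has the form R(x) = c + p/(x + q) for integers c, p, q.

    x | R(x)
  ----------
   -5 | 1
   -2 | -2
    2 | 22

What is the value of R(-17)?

(R(x) − c)(x + q) = p for each data point; the three points give a linear system in c and q, then p follows.
Solving: c = 4, q = -1, p = 18, so R(x) = 4 + 18/(x − 1).
Then R(-17) = 4 + 18/(-18) = 3.

3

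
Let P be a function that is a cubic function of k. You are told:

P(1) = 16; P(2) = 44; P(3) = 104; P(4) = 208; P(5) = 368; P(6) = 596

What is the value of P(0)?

8

First differences: 28, 60, 104, 160, 228. Second differences: 32, 44, 56, 68. Third differences: 12, 12, 12.
Level-3 differences are constant, so P has degree 3.
Fitting a degree-3 polynomial gives P(k) = 2k³ + 4k² + 2k + 8.
Then P(0) = 8.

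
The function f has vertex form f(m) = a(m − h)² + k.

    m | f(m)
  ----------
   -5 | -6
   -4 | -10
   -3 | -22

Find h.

-5

First differences -4, -12; second difference -8 = 2a, so a = -4.
Expanding, the m-coefficient is −2ah = 8h; matching it to the data gives h = -5, and then k = -6.
So f(m) = -4(m + 5)² − 6.
Hence h = -5.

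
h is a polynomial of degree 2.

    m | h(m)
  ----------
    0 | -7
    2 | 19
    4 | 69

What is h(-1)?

Write h(m) = am² + bm + c; the 3 given values yield a linear system in the 3 coefficients.
Solving, h(m) = 3m² + 7m - 7.
Then h(-1) = -11.

-11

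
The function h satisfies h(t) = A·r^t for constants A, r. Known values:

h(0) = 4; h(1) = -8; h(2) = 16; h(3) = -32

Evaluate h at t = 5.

-128

Consecutive ratio: -8/4 = -2, and 16/(-8) = -2, so r = -2.
Then A·(-2)^0 = 4 gives A = 4, and h(t) = 4·(-2)^t.
h(5) = 4·(-2)^5 = -128.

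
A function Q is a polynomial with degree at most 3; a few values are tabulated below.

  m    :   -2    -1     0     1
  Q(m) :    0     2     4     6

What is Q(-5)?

First differences: 2, 2, 2.
Level-1 differences are constant, so Q has degree 1.
Fitting a degree-1 polynomial gives Q(m) = 2m + 4.
Then Q(-5) = -6.

-6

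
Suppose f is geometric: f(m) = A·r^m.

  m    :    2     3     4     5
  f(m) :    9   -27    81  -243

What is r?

Consecutive ratio: -27/9 = -3, and 81/(-27) = -3, so r = -3.
Then A·(-3)^2 = 9 gives A = 1, and f(m) = 1·(-3)^m.

-3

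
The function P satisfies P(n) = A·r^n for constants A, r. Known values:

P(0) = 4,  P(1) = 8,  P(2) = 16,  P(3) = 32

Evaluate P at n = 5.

Consecutive ratio: 8/4 = 2, and 16/8 = 2, so r = 2.
Then A·2^0 = 4 gives A = 4, and P(n) = 4·2^n.
P(5) = 4·2^5 = 128.

128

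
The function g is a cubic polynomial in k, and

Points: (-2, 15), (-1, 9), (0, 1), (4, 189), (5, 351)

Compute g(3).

Write g(k) = ak³ + bk² + ck + d; the 5 given values yield a linear system in the 4 coefficients.
Solving, g(k) = 2k³ + 5k² - 5k + 1.
Then g(3) = 85.

85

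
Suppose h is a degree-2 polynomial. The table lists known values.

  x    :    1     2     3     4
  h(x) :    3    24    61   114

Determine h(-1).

9

First differences: 21, 37, 53. Second differences: 16, 16.
Level-2 differences are constant, so h has degree 2.
Fitting a degree-2 polynomial gives h(x) = 8x² - 3x - 2.
Then h(-1) = 9.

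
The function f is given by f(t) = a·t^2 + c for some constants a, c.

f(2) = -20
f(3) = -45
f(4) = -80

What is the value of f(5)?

-125

From f(2) = -20 and f(3) = -45: 4a + c = -20 and 9a + c = -45.
Subtracting: 5a = -25, so a = -5; then c = -20 − (-5)·4 = 0.
So f(t) = -5t² + 0, and f(5) = -125.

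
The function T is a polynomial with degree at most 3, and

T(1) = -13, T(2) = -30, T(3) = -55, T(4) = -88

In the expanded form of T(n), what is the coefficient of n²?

First differences: -17, -25, -33. Second differences: -8, -8.
Level-2 differences are constant, so T has degree 2.
Fitting a degree-2 polynomial gives T(n) = -4n² - 5n - 4.
The coefficient of n² is -4.

-4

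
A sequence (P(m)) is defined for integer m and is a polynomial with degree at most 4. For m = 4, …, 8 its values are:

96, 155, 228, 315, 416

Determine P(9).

First differences: 59, 73, 87, 101. Second differences: 14, 14, 14.
Level-2 differences are constant, so P has degree 2.
Fitting a degree-2 polynomial gives P(m) = 7m² - 4m.
Then P(9) = 531.

531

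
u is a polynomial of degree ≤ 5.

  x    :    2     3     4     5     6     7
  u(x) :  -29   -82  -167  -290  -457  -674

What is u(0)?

5

First differences: -53, -85, -123, -167, -217. Second differences: -32, -38, -44, -50. Third differences: -6, -6, -6.
Level-3 differences are constant, so u has degree 3.
Fitting a degree-3 polynomial gives u(x) = -x³ - 7x² + x + 5.
The constant term is u(0) = 5.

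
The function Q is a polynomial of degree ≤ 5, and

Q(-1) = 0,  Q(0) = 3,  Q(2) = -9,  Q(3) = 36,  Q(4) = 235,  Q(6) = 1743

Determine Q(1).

Write Q(x) = ax^5 + bx^4 + cx³ + dx² + ex + p; the 6 given values yield a linear system in the 6 coefficients.
Solving, the leading coefficient vanishes, and Q(x) = 2x^4 - 3x³ - 6x² + 2x + 3.
Then Q(1) = -2.

-2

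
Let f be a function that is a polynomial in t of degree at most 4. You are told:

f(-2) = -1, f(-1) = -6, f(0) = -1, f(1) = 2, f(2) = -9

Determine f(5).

-246

Write f(t) = at^4 + bt³ + ct² + dt + e; the 5 given values yield a linear system in the 5 coefficients.
Solving, the leading coefficient vanishes, and f(t) = -2t³ - t² + 6t - 1.
Then f(5) = -246.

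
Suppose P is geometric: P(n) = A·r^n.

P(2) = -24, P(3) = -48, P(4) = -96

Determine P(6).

-384

Consecutive ratio: -48/(-24) = 2, and -96/(-48) = 2, so r = 2.
Then A·2^2 = -24 gives A = -6, and P(n) = -6·2^n.
P(6) = -6·2^6 = -384.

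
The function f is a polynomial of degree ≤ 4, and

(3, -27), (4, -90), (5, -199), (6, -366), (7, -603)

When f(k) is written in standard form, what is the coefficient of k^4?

0

Write f(k) = ak^4 + bk³ + ck² + dk + e; the 5 given values yield a linear system in the 5 coefficients.
Solving, the leading coefficient vanishes, and f(k) = -2k³ + k² + 4k + 6.
The coefficient of k^4 is 0.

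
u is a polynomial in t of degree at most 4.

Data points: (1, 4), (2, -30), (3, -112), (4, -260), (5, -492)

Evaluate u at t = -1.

0

First differences: -34, -82, -148, -232. Second differences: -48, -66, -84. Third differences: -18, -18.
Level-3 differences are constant, so u has degree 3.
Fitting a degree-3 polynomial gives u(t) = -3t³ - 6t² + 5t + 8.
Then u(-1) = 0.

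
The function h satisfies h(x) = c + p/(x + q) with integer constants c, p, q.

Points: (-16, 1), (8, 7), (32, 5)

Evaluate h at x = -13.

(h(x) − c)(x + q) = p for each data point; the three points give a linear system in c and q, then p follows.
Solving: c = 4, q = 4, p = 36, so h(x) = 4 + 36/(x + 4).
Then h(-13) = 4 + 36/(-9) = 0.

0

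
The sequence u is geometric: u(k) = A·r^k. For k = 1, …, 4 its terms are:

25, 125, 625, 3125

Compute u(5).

Consecutive ratio: 125/25 = 5, and 625/125 = 5, so r = 5.
Then A·5^1 = 25 gives A = 5, and u(k) = 5·5^k.
u(5) = 5·5^5 = 15625.

15625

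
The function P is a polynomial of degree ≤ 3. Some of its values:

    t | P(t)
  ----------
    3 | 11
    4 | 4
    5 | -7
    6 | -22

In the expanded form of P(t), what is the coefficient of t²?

-2

First differences: -7, -11, -15. Second differences: -4, -4.
Level-2 differences are constant, so P has degree 2.
Fitting a degree-2 polynomial gives P(t) = -2t² + 7t + 8.
The coefficient of t² is -2.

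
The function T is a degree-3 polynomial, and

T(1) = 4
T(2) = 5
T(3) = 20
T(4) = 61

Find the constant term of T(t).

Write T(t) = at³ + bt² + ct + d; the 4 given values yield a linear system in the 4 coefficients.
Solving, T(t) = 2t³ - 5t² + 2t + 5.
The constant term is T(0) = 5.

5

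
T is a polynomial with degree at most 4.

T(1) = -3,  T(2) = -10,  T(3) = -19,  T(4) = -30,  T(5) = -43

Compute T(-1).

5

First differences: -7, -9, -11, -13. Second differences: -2, -2, -2.
Level-2 differences are constant, so T has degree 2.
Fitting a degree-2 polynomial gives T(m) = -m² - 4m + 2.
Then T(-1) = 5.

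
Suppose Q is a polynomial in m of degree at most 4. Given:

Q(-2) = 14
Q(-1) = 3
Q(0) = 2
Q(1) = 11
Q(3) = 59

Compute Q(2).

Write Q(m) = am^4 + bm³ + cm² + dm + e; the 5 given values yield a linear system in the 5 coefficients.
Solving, the top 2 coefficients vanish, and Q(m) = 5m² + 4m + 2.
Then Q(2) = 30.

30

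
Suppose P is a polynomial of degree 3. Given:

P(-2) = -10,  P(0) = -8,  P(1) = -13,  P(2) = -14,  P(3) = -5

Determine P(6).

142

Write P(t) = at³ + bt² + ct + d; the 5 given values yield a linear system in the 4 coefficients.
Solving, P(t) = t³ - t² - 5t - 8.
Then P(6) = 142.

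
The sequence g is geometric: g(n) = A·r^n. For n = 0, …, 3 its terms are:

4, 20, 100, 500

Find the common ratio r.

5

Consecutive ratio: 20/4 = 5, and 100/20 = 5, so r = 5.
Then A·5^0 = 4 gives A = 4, and g(n) = 4·5^n.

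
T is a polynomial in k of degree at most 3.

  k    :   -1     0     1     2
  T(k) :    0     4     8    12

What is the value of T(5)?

24

Write T(k) = ak³ + bk² + ck + d; the 4 given values yield a linear system in the 4 coefficients.
Solving, the top 2 coefficients vanish, and T(k) = 4k + 4.
Then T(5) = 24.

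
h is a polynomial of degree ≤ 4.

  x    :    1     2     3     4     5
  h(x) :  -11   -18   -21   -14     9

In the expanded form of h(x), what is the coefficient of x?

First differences: -7, -3, 7, 23. Second differences: 4, 10, 16. Third differences: 6, 6.
Level-3 differences are constant, so h has degree 3.
Fitting a degree-3 polynomial gives h(x) = x³ - 4x² - 2x - 6.
The coefficient of x is -2.

-2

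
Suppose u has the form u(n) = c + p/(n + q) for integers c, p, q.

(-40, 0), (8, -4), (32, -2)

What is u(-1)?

(u(n) − c)(n + q) = p for each data point; the three points give a linear system in c and q, then p follows.
Solving: c = -1, q = 4, p = -36, so u(n) = -1 − 36/(n + 4).
Then u(-1) = -1 − 36/3 = -13.

-13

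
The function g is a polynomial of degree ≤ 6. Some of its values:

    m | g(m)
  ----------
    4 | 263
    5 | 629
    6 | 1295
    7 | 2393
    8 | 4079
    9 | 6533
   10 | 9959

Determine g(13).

First differences: 366, 666, 1098, 1686, 2454, 3426. Second differences: 300, 432, 588, 768, 972. Third differences: 132, 156, 180, 204. Fourth differences: 24, 24, 24.
Level-4 differences are constant, so g has degree 4.
Fitting a degree-4 polynomial gives g(m) = m^4 - m² + 6m - 1.
Then g(13) = 28469.

28469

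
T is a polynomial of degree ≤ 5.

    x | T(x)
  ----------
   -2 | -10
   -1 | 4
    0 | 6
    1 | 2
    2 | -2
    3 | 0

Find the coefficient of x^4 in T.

0

First differences: 14, 2, -4, -4, 2. Second differences: -12, -6, 0, 6. Third differences: 6, 6, 6.
Level-3 differences are constant, so T has degree 3.
Fitting a degree-3 polynomial gives T(x) = x³ - 3x² - 2x + 6.
The coefficient of x^4 is 0.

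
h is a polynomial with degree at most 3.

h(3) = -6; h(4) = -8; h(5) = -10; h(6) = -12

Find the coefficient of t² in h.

First differences: -2, -2, -2.
Level-1 differences are constant, so h has degree 1.
Fitting a degree-1 polynomial gives h(t) = -2t.
The coefficient of t² is 0.

0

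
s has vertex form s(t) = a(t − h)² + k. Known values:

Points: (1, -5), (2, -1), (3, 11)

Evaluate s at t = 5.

First differences 4, 12; second difference 8 = 2a, so a = 4.
Expanding, the t-coefficient is −2ah = -8h; matching it to the data gives h = 1, and then k = -5.
So s(t) = 4(t − 1)² − 5.
s(5) = 4·4² − 5 = 59.

59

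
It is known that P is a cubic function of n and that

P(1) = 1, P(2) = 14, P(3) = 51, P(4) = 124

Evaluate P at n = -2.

Write P(n) = an³ + bn² + cn + d; the 4 given values yield a linear system in the 4 coefficients.
Solving, P(n) = 2n³ - n.
Then P(-2) = -14.

-14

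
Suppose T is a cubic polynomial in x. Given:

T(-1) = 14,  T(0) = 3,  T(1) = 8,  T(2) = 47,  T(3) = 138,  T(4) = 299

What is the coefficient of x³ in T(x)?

Write T(x) = ax³ + bx² + cx + d; the 6 given values yield a linear system in the 4 coefficients.
Solving, T(x) = 3x³ + 8x² - 6x + 3.
The coefficient of x³ is 3.

3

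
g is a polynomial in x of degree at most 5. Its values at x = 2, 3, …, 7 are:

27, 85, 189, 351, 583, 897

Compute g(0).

Write g(x) = ax^5 + bx^4 + cx³ + dx² + ex + p; the 6 given values yield a linear system in the 6 coefficients.
Solving, the top 2 coefficients vanish, and g(x) = 2x³ + 5x² - 5x + 1.
Then g(0) = 1.

1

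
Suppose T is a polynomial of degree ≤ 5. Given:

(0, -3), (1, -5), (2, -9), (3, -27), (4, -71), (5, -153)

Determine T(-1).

First differences: -2, -4, -18, -44, -82. Second differences: -2, -14, -26, -38. Third differences: -12, -12, -12.
Level-3 differences are constant, so T has degree 3.
Fitting a degree-3 polynomial gives T(k) = -2k³ + 5k² - 5k - 3.
Then T(-1) = 9.

9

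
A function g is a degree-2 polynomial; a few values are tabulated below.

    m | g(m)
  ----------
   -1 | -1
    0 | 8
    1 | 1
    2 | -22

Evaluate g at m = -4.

First differences: 9, -7, -23. Second differences: -16, -16.
Level-2 differences are constant, so g has degree 2.
Fitting a degree-2 polynomial gives g(m) = -8m² + m + 8.
Then g(-4) = -124.

-124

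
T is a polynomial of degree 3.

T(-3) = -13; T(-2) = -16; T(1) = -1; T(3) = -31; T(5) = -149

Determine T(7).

Write T(x) = ax³ + bx² + cx + d; the 5 given values yield a linear system in the 4 coefficients.
Solving, T(x) = -x³ - 2x² + 6x - 4.
Then T(7) = -403.

-403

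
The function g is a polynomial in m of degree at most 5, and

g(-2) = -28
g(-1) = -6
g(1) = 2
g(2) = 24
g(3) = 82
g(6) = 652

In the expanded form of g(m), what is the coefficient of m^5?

Write g(m) = am^5 + bm^4 + cm³ + dm² + em + p; the 6 given values yield a linear system in the 6 coefficients.
Solving, the top 2 coefficients vanish, and g(m) = 3m³ + m - 2.
The coefficient of m^5 is 0.

0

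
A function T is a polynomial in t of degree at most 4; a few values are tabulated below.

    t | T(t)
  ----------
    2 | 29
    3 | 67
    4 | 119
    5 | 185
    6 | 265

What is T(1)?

5

Write T(t) = at^4 + bt³ + ct² + dt + e; the 5 given values yield a linear system in the 5 coefficients.
Solving, the top 2 coefficients vanish, and T(t) = 7t² + 3t - 5.
Then T(1) = 5.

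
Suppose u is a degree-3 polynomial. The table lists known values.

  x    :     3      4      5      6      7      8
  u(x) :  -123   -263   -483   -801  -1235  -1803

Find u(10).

-3413

Write u(x) = ax³ + bx² + cx + d; the 6 given values yield a linear system in the 4 coefficients.
Solving, u(x) = -3x³ - 4x² - x - 3.
Then u(10) = -3413.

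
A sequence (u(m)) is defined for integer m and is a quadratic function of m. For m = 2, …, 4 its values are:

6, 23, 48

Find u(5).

81

Write u(m) = am² + bm + c; the 3 given values yield a linear system in the 3 coefficients.
Solving, u(m) = 4m² - 3m - 4.
Then u(5) = 81.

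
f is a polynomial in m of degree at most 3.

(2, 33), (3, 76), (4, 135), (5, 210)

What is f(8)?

531

Write f(m) = am³ + bm² + cm + d; the 4 given values yield a linear system in the 4 coefficients.
Solving, the leading coefficient vanishes, and f(m) = 8m² + 3m - 5.
Then f(8) = 531.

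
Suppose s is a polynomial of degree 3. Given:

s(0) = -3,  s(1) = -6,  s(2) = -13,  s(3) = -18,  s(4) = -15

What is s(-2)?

First differences: -3, -7, -5, 3. Second differences: -4, 2, 8. Third differences: 6, 6.
Level-3 differences are constant, so s has degree 3.
Fitting a degree-3 polynomial gives s(t) = t³ - 5t² + t - 3.
Then s(-2) = -33.

-33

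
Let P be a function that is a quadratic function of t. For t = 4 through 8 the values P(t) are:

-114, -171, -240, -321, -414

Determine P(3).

-69

First differences: -57, -69, -81, -93. Second differences: -12, -12, -12.
Level-2 differences are constant, so P has degree 2.
Fitting a degree-2 polynomial gives P(t) = -6t² - 3t - 6.
Then P(3) = -69.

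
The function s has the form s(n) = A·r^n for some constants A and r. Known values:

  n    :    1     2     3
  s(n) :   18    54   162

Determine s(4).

Consecutive ratio: 54/18 = 3, and 162/54 = 3, so r = 3.
Then A·3^1 = 18 gives A = 6, and s(n) = 6·3^n.
s(4) = 6·3^4 = 486.

486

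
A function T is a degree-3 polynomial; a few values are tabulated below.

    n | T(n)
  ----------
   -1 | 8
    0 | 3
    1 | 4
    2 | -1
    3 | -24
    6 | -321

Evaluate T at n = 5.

Write T(n) = an³ + bn² + cn + d; the 6 given values yield a linear system in the 4 coefficients.
Solving, T(n) = -2n³ + 3n² + 3.
Then T(5) = -172.

-172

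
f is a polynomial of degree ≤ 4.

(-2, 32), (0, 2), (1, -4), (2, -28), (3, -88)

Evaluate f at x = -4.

Write f(x) = ax^4 + bx³ + cx² + dx + e; the 5 given values yield a linear system in the 5 coefficients.
Solving, the leading coefficient vanishes, and f(x) = -3x³ - 3x + 2.
Then f(-4) = 206.

206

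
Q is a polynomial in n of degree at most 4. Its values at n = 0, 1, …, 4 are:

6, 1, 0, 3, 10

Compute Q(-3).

First differences: -5, -1, 3, 7. Second differences: 4, 4, 4.
Level-2 differences are constant, so Q has degree 2.
Fitting a degree-2 polynomial gives Q(n) = 2n² - 7n + 6.
Then Q(-3) = 45.

45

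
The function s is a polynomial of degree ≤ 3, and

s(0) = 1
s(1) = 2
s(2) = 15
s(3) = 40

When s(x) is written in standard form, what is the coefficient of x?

First differences: 1, 13, 25. Second differences: 12, 12.
Level-2 differences are constant, so s has degree 2.
Fitting a degree-2 polynomial gives s(x) = 6x² - 5x + 1.
The coefficient of x is -5.

-5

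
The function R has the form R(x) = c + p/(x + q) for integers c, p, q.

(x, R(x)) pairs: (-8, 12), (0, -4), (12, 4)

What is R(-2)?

(R(x) − c)(x + q) = p for each data point; the three points give a linear system in c and q, then p follows.
Solving: c = 6, q = 3, p = -30, so R(x) = 6 − 30/(x + 3).
Then R(-2) = 6 − 30/1 = -24.

-24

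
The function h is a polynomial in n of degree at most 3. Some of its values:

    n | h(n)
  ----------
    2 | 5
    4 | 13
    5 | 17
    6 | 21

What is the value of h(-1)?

-7

Write h(n) = an³ + bn² + cn + d; the 4 given values yield a linear system in the 4 coefficients.
Solving, the top 2 coefficients vanish, and h(n) = 4n - 3.
Then h(-1) = -7.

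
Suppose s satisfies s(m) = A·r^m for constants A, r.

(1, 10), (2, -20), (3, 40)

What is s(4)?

Consecutive ratio: -20/10 = -2, and 40/(-20) = -2, so r = -2.
Then A·(-2)^1 = 10 gives A = -5, and s(m) = -5·(-2)^m.
s(4) = -5·(-2)^4 = -80.

-80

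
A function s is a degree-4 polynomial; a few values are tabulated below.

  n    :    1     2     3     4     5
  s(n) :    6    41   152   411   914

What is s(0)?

-1

Write s(n) = an^4 + bn³ + cn² + dn + e; the 5 given values yield a linear system in the 5 coefficients.
Solving, s(n) = n^4 + 2n³ + n² + 3n - 1.
The constant term is s(0) = -1.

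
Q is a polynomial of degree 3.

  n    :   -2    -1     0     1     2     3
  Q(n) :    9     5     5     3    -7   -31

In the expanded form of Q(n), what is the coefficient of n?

First differences: -4, 0, -2, -10, -24. Second differences: 4, -2, -8, -14. Third differences: -6, -6, -6.
Level-3 differences are constant, so Q has degree 3.
Fitting a degree-3 polynomial gives Q(n) = -n³ - n² + 5.
The coefficient of n is 0.

0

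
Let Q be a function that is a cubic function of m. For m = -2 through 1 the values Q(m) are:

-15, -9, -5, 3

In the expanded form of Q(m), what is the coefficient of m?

5

Write Q(m) = am³ + bm² + cm + d; the 4 given values yield a linear system in the 4 coefficients.
Solving, Q(m) = m³ + 2m² + 5m - 5.
The coefficient of m is 5.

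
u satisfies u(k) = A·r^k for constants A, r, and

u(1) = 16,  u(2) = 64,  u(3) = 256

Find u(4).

1024

Consecutive ratio: 64/16 = 4, and 256/64 = 4, so r = 4.
Then A·4^1 = 16 gives A = 4, and u(k) = 4·4^k.
u(4) = 4·4^4 = 1024.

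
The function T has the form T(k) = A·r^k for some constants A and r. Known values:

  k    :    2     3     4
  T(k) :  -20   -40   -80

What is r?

Consecutive ratio: -40/(-20) = 2, and -80/(-40) = 2, so r = 2.
Then A·2^2 = -20 gives A = -5, and T(k) = -5·2^k.

2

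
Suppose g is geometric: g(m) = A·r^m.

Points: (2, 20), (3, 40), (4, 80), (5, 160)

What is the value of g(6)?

Consecutive ratio: 40/20 = 2, and 80/40 = 2, so r = 2.
Then A·2^2 = 20 gives A = 5, and g(m) = 5·2^m.
g(6) = 5·2^6 = 320.

320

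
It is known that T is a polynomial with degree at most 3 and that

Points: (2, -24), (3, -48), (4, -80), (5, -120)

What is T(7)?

-224

Write T(t) = at³ + bt² + ct + d; the 4 given values yield a linear system in the 4 coefficients.
Solving, the leading coefficient vanishes, and T(t) = -4t² - 4t.
Then T(7) = -224.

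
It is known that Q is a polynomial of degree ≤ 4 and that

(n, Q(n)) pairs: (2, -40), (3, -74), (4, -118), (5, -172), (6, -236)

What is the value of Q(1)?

-16

First differences: -34, -44, -54, -64. Second differences: -10, -10, -10.
Level-2 differences are constant, so Q has degree 2.
Fitting a degree-2 polynomial gives Q(n) = -5n² - 9n - 2.
Then Q(1) = -16.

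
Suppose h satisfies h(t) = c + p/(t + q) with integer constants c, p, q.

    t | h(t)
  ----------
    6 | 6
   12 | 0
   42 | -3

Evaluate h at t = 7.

4

(h(t) − c)(t + q) = p for each data point; the three points give a linear system in c and q, then p follows.
Solving: c = -4, q = -2, p = 40, so h(t) = -4 + 40/(t − 2).
Then h(7) = -4 + 40/5 = 4.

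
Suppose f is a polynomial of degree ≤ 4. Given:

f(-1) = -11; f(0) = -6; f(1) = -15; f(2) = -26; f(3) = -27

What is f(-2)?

First differences: 5, -9, -11, -1. Second differences: -14, -2, 10. Third differences: 12, 12.
Level-3 differences are constant, so f has degree 3.
Fitting a degree-3 polynomial gives f(n) = 2n³ - 7n² - 4n - 6.
Then f(-2) = -42.

-42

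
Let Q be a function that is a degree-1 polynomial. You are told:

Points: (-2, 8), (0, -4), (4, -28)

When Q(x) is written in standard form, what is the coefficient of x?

Write Q(x) = ax + b; the 3 given values yield a linear system in the 2 coefficients.
Solving, Q(x) = -6x - 4.
The coefficient of x is -6.

-6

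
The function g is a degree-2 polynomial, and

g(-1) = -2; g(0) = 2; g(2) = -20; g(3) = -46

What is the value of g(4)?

Write g(m) = am² + bm + c; the 4 given values yield a linear system in the 3 coefficients.
Solving, g(m) = -5m² - m + 2.
Then g(4) = -82.

-82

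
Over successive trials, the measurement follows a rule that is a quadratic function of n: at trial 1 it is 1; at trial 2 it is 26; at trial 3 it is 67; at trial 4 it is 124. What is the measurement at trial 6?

286

Write the value at n as T(n).
First differences: 25, 41, 57. Second differences: 16, 16.
Level-2 differences are constant, so T has degree 2.
Fitting a degree-2 polynomial gives T(n) = 8n² + n - 8.
Then T(6) = 286.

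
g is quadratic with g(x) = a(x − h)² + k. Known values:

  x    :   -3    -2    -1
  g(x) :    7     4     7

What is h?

First differences -3, 3; second difference 6 = 2a, so a = 3.
Expanding, the x-coefficient is −2ah = -6h; matching it to the data gives h = -2, and then k = 4.
So g(x) = 3(x + 2)² + 4.
Hence h = -2.

-2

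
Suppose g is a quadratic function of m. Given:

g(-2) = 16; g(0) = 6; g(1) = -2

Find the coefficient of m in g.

Write g(m) = am² + bm + c; the 3 given values yield a linear system in the 3 coefficients.
Solving, g(m) = -m² - 7m + 6.
The coefficient of m is -7.

-7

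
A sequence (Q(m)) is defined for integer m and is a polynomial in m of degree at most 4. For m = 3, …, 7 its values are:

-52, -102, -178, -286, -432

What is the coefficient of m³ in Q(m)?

-1

Write Q(m) = am^4 + bm³ + cm² + dm + e; the 5 given values yield a linear system in the 5 coefficients.
Solving, the leading coefficient vanishes, and Q(m) = -m³ - m² - 6m + 2.
The coefficient of m³ is -1.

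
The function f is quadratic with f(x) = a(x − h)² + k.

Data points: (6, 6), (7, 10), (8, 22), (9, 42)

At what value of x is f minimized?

First differences 4, 12, 20; second difference 8 = 2a, so a = 4.
Expanding, the x-coefficient is −2ah = -8h; matching it to the data gives h = 6, and then k = 6.
So f(x) = 4(x − 6)² + 6.
Hence h = 6.

6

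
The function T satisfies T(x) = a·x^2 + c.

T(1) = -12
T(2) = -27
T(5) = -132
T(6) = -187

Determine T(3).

From T(1) = -12 and T(2) = -27: 1a + c = -12 and 4a + c = -27.
Subtracting: 3a = -15, so a = -5; then c = -12 − (-5)·1 = -7.
So T(x) = -5x² − 7, and T(3) = -52.

-52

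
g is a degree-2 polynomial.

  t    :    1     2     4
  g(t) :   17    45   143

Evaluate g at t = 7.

395

Write g(t) = at² + bt + c; the 3 given values yield a linear system in the 3 coefficients.
Solving, g(t) = 7t² + 7t + 3.
Then g(7) = 395.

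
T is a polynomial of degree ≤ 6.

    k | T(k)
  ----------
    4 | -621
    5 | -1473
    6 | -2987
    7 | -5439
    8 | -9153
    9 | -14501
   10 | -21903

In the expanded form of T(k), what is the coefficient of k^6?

Write T(k) = ak^6 + bk^5 + ck^4 + dk³ + ek² + pk + q; the 7 given values yield a linear system in the 7 coefficients.
Solving, the top 2 coefficients vanish, and T(k) = -2k^4 - 2k³ + k² - k + 7.
The coefficient of k^6 is 0.

0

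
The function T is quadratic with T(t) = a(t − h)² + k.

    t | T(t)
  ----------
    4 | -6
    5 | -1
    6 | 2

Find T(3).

-13

First differences 5, 3; second difference -2 = 2a, so a = -1.
Expanding, the t-coefficient is −2ah = 2h; matching it to the data gives h = 7, and then k = 3.
So T(t) = -1(t − 7)² + 3.
T(3) = -1·(-4)² + 3 = -13.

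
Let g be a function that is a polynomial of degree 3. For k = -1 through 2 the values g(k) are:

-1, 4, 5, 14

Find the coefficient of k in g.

1

Write g(k) = ak³ + bk² + ck + d; the 4 given values yield a linear system in the 4 coefficients.
Solving, g(k) = 2k³ - 2k² + k + 4.
The coefficient of k is 1.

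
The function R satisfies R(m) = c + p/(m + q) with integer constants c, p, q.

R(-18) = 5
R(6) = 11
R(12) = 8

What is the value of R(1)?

(R(m) − c)(m + q) = p for each data point; the three points give a linear system in c and q, then p follows.
Solving: c = 6, q = -2, p = 20, so R(m) = 6 + 20/(m − 2).
Then R(1) = 6 + 20/(-1) = -14.

-14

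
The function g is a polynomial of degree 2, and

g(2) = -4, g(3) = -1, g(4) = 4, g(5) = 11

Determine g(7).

First differences: 3, 5, 7. Second differences: 2, 2.
Level-2 differences are constant, so g has degree 2.
Fitting a degree-2 polynomial gives g(n) = n² - 2n - 4.
Then g(7) = 31.

31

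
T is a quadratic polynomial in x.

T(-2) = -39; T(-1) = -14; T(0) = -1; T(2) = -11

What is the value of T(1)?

Write T(x) = ax² + bx + c; the 4 given values yield a linear system in the 3 coefficients.
Solving, T(x) = -6x² + 7x - 1.
Then T(1) = 0.

0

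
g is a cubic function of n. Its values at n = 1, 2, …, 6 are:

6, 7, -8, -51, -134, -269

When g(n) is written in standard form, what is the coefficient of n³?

Write g(n) = an³ + bn² + cn + d; the 6 given values yield a linear system in the 4 coefficients.
Solving, g(n) = -2n³ + 4n² + 3n + 1.
The coefficient of n³ is -2.

-2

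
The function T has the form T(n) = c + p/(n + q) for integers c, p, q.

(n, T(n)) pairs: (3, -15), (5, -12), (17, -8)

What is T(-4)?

6

(T(n) − c)(n + q) = p for each data point; the three points give a linear system in c and q, then p follows.
Solving: c = -6, q = 1, p = -36, so T(n) = -6 − 36/(n + 1).
Then T(-4) = -6 − 36/(-3) = 6.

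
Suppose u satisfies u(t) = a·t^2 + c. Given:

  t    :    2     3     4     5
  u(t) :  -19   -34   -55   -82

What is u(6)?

From u(2) = -19 and u(3) = -34: 4a + c = -19 and 9a + c = -34.
Subtracting: 5a = -15, so a = -3; then c = -19 − (-3)·4 = -7.
So u(t) = -3t² − 7, and u(6) = -115.

-115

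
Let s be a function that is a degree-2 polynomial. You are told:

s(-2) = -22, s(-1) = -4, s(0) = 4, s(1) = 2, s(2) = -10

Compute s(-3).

-50

Write s(n) = an² + bn + c; the 5 given values yield a linear system in the 3 coefficients.
Solving, s(n) = -5n² + 3n + 4.
Then s(-3) = -50.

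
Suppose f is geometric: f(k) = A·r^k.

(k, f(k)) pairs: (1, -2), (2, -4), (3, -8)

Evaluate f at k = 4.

Consecutive ratio: -4/(-2) = 2, and -8/(-4) = 2, so r = 2.
Then A·2^1 = -2 gives A = -1, and f(k) = -1·2^k.
f(4) = -1·2^4 = -16.

-16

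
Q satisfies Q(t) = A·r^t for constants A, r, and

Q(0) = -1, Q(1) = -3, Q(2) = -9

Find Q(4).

Consecutive ratio: -3/(-1) = 3, and -9/(-3) = 3, so r = 3.
Then A·3^0 = -1 gives A = -1, and Q(t) = -1·3^t.
Q(4) = -1·3^4 = -81.

-81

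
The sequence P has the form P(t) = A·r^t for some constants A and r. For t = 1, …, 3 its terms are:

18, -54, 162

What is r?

Consecutive ratio: -54/18 = -3, and 162/(-54) = -3, so r = -3.
Then A·(-3)^1 = 18 gives A = -6, and P(t) = -6·(-3)^t.

-3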